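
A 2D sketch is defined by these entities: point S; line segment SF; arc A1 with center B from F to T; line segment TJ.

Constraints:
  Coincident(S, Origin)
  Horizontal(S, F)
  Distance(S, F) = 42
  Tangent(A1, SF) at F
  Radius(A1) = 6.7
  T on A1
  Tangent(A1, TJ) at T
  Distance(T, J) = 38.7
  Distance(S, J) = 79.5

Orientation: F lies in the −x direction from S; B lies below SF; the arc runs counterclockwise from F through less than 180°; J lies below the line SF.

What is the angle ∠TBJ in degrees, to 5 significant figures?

80.178°

Checks: ∠(BF, FS) = 90.00° ✓; |BT| = 6.700 ✓; ∠(BT, TJ) = 90.00° ✓; |TJ| = 38.70 ✓; |SJ| = 79.50 ✓.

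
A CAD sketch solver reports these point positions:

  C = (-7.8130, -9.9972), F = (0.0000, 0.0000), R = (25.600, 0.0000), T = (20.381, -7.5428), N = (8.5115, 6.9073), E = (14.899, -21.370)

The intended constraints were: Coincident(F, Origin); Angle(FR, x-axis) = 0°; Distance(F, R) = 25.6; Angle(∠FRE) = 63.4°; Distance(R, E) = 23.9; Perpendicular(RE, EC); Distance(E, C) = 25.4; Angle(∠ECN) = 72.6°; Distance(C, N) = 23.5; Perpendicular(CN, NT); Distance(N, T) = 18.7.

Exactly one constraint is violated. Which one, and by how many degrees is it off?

Perpendicular(CN, NT) — off by 6.60°.

F = (0.00, 0.00) ✓; FR at 0.000° ✓; |FR| = 25.60 ✓; ∠FRE = 63.40° ✓; |RE| = 23.90 ✓; ∠(RE, EC) = 90.00° ✓; |EC| = 25.40 ✓; ∠ECN = 72.60° ✓; |CN| = 23.50 ✓; ∠(CN, NT) = 96.60° ✗; |NT| = 18.70 ✓.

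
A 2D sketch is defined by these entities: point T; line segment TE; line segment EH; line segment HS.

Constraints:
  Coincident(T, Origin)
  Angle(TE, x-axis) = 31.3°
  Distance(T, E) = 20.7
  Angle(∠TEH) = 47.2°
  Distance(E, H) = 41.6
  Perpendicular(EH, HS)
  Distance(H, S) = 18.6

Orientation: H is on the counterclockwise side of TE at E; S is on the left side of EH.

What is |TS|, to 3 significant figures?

27.7

T is at the origin; TE runs at 31.3° with length 20.7, so E = 20.7·(cos 31.3°, sin 31.3°) = (17.7, 10.8). ∠TEH = 47.2°, so EH runs at 31.3° + (180° − 47.2°) = 164° from the x-axis; with |EH| = 41.6, H = E + 41.6·(cos 164°, sin 164°) = (-22.3, 22.2). The perpendicularity gives HS at right angles to EH; with |HS| = 18.6 on the left of EH, S = H + 18.6·(-0.274, -0.962) = (-27.4, 4.26). Then |TS| = |S − T| = 27.7.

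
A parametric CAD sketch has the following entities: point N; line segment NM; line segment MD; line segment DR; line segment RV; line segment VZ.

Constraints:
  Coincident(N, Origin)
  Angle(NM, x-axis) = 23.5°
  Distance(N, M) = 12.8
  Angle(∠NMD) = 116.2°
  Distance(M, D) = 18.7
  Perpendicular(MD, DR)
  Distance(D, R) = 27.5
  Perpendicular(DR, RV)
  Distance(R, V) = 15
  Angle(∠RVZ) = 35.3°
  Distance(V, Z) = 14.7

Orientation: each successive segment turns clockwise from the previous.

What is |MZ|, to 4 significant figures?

24.65

N is at the origin; NM runs at 23.5° with length 12.8, so M = (11.74, 5.104). ∠NMD = 116.2° gives MD at -40.30° from the x-axis; with |MD| = 18.7, D = (26.00, -6.991). MD ⟂ DR, so DR runs at -130.3°; with |DR| = 27.5, R = (8.214, -27.96). DR ⟂ RV, so RV runs at 139.7°; with |RV| = 15.0, V = (-3.226, -18.26). ∠RVZ = 35.3° gives VZ at -5.000° from the x-axis; with |VZ| = 14.7, Z = (11.42, -19.54). Then |MZ| = |Z − M| = 24.65.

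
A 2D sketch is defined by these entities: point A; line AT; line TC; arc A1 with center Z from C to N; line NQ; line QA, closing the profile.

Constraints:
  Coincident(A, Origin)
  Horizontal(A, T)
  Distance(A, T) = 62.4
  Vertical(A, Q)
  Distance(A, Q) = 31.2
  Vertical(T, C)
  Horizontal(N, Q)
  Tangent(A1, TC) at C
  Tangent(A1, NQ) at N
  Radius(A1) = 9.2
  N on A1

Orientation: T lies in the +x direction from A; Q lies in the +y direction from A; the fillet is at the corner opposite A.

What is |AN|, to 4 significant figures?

61.67

The virtual corner opposite A is at (62.40, 31.20). A1 meets TC tangentially, so ZC is at right angles to TC and tangency of A1 to NQ means the radius ZN is perpendicular to NQ, with radius 9.2, so the center Z sits 9.2 in from both sides at Z = (53.20, 22.00). That places the tangent points at C = (62.40, 22.00) on TC and N = (53.20, 31.20) on NQ. Then |AN| = |N − A| = 61.67.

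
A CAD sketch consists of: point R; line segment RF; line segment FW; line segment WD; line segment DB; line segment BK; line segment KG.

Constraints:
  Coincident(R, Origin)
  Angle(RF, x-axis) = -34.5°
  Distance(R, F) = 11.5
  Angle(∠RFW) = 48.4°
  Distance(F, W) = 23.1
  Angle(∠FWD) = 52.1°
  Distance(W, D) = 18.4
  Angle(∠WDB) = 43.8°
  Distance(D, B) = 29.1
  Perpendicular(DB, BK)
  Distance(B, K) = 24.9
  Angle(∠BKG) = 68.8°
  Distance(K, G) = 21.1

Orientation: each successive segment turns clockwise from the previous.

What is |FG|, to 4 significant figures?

28.21

R is at the origin; RF runs at -34.5° with length 11.5, so F = (9.477, -6.514). ∠RFW = 48.4° gives FW at -166.1° from the x-axis; with |FW| = 23.1, W = (-12.95, -12.06). ∠FWD = 52.1° gives WD at 66.00° from the x-axis; with |WD| = 18.4, D = (-5.462, 4.746). ∠WDB = 43.8° gives DB at -70.20° from the x-axis; with |DB| = 29.1, B = (4.395, -22.63). DB is perpendicular to BK, so BK runs at -160.2°; with |BK| = 24.9, K = (-19.03, -31.07). ∠BKG = 68.8° gives KG at 88.60° from the x-axis; with |KG| = 21.1, G = (-18.52, -9.974). Then |FG| = |G − F| = 28.21.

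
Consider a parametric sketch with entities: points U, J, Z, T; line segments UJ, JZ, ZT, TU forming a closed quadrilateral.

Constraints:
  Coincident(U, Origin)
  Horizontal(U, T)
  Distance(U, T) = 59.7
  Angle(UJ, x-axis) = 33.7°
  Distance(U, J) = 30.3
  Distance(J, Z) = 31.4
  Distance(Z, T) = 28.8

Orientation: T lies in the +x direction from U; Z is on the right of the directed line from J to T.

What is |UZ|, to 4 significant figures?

36.64

U is at the origin; U and T share the same y with |UT| = 59.7 and T in +x, so T = (59.7, 0). UJ runs at 33.7° with |UJ| = 30.3, so J = (25.21, 16.81). Z is determined by |JZ| = 31.4 and |ZT| = 28.8 together: it lies at the intersection of circle(J, 31.4) and circle(T, 28.8). With |JT| = 38.37, the foot of the radical line on JT is 21.22 from J and the perpendicular offset is √(31.4² − 21.22²) = 23.14. Taking the right-of-JT solution: Z = (34.15, -13.29).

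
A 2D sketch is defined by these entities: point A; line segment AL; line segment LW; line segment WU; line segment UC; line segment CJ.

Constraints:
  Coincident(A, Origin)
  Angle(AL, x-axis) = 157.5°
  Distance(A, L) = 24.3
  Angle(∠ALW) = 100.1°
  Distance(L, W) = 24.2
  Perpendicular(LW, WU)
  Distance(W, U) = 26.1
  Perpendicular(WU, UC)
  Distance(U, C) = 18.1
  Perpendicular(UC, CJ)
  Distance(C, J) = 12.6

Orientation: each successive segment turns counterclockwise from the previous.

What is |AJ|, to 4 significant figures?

14.70

A is at the origin; AL runs at 157.5° with length 24.3, so L = (-22.45, 9.299). ∠ALW = 100.1° gives LW at -122.6° from the x-axis; with |LW| = 24.2, W = (-35.49, -11.09). The perpendicularity gives WU at right angles to LW, so WU runs at -32.60°; with |WU| = 26.1, U = (-13.50, -25.15). WU is perpendicular to UC, so UC runs at 57.40°; with |UC| = 18.1, C = (-3.749, -9.902). UC is perpendicular to CJ, so CJ runs at 147.4°; with |CJ| = 12.6, J = (-14.36, -3.113). Then |AJ| = |J − A| = 14.70.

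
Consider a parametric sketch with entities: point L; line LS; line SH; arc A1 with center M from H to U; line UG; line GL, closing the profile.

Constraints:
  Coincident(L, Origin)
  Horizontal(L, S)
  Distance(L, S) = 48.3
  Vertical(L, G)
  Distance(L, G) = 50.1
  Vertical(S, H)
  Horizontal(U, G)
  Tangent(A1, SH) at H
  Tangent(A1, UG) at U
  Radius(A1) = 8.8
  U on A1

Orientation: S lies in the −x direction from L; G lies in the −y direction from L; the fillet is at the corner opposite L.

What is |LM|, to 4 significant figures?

57.15

L and G share the same x with |LG| = 50.1 and G on the −y side, so G = (0.000, -50.10). The virtual corner opposite L is at (-48.30, -50.10). Since A1 is tangent to SH there, MH ⟂ SH and since A1 is tangent to UG there, MU ⟂ UG, with radius 8.8, so the center M sits 8.8 in from both sides at M = (-39.50, -41.30). Then |LM| = |M − L| = 57.15.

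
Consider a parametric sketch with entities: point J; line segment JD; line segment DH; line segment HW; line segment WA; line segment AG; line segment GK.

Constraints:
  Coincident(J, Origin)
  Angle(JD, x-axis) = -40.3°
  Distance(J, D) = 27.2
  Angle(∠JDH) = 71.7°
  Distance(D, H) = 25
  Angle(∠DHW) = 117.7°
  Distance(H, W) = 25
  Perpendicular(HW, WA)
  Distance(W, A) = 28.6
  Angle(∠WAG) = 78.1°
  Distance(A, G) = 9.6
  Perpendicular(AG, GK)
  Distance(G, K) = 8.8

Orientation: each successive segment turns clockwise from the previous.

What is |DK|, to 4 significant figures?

29.33

J is at the origin; JD runs at -40.3° with length 27.2, so D = (20.74, -17.59). ∠JDH = 71.7° gives DH at -148.6° from the x-axis; with |DH| = 25.0, H = (-0.5942, -30.62). ∠DHW = 117.7° gives HW at 149.1° from the x-axis; with |HW| = 25.0, W = (-22.05, -17.78). The perpendicularity gives WA at right angles to HW, so WA runs at 59.10°; with |WA| = 28.6, A = (-7.359, 6.761). ∠WAG = 78.1° gives AG at -42.80° from the x-axis; with |AG| = 9.6, G = (-0.3147, 0.2386). The perpendicularity gives GK at right angles to AG, so GK runs at -132.8°; with |GK| = 8.8, K = (-6.294, -6.218). Then |DK| = |K − D| = 29.33.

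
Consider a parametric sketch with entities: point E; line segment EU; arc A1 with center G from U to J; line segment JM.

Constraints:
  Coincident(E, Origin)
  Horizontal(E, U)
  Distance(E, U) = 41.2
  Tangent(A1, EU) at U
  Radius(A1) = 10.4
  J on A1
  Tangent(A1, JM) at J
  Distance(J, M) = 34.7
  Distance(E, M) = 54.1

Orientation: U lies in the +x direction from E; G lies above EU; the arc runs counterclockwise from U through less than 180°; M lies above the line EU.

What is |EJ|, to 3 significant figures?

52.4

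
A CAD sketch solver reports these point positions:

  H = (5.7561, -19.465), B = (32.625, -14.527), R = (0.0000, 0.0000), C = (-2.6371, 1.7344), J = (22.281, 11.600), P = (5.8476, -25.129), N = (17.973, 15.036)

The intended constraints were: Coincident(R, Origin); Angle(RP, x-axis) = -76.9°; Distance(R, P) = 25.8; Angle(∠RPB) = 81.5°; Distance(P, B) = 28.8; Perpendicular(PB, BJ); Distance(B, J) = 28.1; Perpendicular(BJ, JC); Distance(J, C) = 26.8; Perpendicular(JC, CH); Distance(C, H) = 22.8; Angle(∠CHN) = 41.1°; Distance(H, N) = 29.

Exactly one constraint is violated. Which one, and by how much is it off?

Distance(H, N) = 29 — off by 7.60.

R = (0.00, 0.00) ✓; RP at -76.90° ✓; |RP| = 25.80 ✓; ∠RPB = 81.50° ✓; |PB| = 28.80 ✓; ∠(PB, BJ) = 90.00° ✓; |BJ| = 28.10 ✓; ∠(BJ, JC) = 90.00° ✓; |JC| = 26.80 ✓; ∠(JC, CH) = 90.00° ✓; |CH| = 22.80 ✓; ∠CHN = 41.10° ✓; |HN| = 36.60 ✗.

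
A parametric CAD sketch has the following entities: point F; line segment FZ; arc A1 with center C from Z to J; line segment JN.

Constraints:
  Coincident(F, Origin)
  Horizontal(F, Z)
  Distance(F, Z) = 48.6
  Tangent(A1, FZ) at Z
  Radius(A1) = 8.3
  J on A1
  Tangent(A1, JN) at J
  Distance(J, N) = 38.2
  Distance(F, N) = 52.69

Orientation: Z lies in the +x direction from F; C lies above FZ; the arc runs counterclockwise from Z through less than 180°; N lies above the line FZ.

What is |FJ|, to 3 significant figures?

56.6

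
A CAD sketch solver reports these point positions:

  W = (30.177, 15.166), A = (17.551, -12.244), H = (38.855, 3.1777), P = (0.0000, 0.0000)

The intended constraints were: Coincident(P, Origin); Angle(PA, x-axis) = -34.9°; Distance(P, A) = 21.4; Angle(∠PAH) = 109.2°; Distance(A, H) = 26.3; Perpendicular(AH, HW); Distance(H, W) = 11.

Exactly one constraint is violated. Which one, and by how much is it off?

Distance(H, W) = 11 — off by 3.80.

P = (0.00, 0.00) ✓; PA at -34.90° ✓; |PA| = 21.40 ✓; ∠PAH = 109.2° ✓; |AH| = 26.30 ✓; ∠(AH, HW) = 90.00° ✓; |HW| = 14.80 ✗.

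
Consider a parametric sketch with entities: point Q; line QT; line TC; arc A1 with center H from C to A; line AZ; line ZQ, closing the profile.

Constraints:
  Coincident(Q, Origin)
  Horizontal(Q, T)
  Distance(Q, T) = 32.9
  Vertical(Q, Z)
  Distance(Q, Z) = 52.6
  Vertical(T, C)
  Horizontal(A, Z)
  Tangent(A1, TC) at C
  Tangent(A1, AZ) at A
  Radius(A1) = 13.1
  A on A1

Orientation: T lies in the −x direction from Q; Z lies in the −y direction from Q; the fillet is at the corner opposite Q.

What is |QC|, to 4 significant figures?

51.41

Q is at the origin; QT is horizontal with |QT| = 32.9 and T on the −x side, so T = (-32.90, 0.000). Q and Z share the same x with |QZ| = 52.6 and Z on the −y side, so Z = (0.000, -52.60). The virtual corner opposite Q is at (-32.90, -52.60). The tangent condition forces HC to be normal to TC and since A1 is tangent to AZ there, HA ⟂ AZ, with radius 13.1, so the center H sits 13.1 in from both sides at H = (-19.80, -39.50). That places the tangent points at C = (-32.90, -39.50) on TC and A = (-19.80, -52.60) on AZ. Then |QC| = |C − Q| = 51.41.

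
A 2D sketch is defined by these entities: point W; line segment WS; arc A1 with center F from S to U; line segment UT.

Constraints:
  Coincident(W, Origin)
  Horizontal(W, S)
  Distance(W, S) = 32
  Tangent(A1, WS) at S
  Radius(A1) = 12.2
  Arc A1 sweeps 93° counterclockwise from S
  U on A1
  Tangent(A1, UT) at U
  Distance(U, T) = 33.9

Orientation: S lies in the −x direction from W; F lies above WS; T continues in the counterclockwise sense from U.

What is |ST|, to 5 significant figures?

47.838

W is at the origin; W and S share the same y with |WS| = 32.0 and S on the −x side, so S = (-32.000, 0.0000). A1 meets WS tangentially, so FS is at right angles to WS, so F = S + (0, 12.2) = (-32.000, 12.200). On A1, S sits at bearing -90° from F; a 93° counterclockwise sweep puts U at bearing 3°, so U = F + 12.2·(cos 3°, sin 3°) = (-19.817, 12.838). A1 meets UT tangentially, so FU is at right angles to UT, so UT runs along (−sin 3°, cos 3°); with |UT| = 33.9, T = (-21.591, 46.692). Then |ST| = |T − S| = 47.838.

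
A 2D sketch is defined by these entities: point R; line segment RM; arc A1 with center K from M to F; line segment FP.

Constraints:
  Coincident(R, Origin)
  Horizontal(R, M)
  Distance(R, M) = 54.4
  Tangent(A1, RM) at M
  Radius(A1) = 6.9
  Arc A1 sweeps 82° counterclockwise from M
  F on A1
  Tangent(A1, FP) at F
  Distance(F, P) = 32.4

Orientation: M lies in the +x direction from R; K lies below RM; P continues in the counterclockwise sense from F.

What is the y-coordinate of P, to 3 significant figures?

-38.0

On A1, M sits at bearing 90° from K; an 82° counterclockwise sweep puts F at bearing 172°, so F = K + 6.9·(cos 172°, sin 172°) = (47.6, -5.94). The tangent condition forces KF to be normal to FP, so FP runs along (−sin 172°, cos 172°); with |FP| = 32.4, P = (43.1, -38.0). So P.y = -38.0.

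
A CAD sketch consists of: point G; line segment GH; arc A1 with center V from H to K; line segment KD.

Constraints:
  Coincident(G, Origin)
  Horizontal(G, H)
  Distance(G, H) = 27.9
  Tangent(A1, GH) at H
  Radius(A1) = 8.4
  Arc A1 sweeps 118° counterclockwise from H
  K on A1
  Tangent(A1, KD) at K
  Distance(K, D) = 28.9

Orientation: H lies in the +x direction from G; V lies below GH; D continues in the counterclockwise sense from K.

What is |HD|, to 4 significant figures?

38.36

G is at the origin; GH is horizontal with |GH| = 27.9 and H on the +x side, so H = (27.90, 0.000). A1 meets GH tangentially, so VH is at right angles to GH, so V = H + (0, -8.4) = (27.90, -8.400). On A1, H sits at bearing 90° from V; a 118° counterclockwise sweep puts K at bearing 208°, so K = V + 8.4·(cos 208°, sin 208°) = (20.48, -12.34). Tangency of A1 to KD means the radius VK is perpendicular to KD, so KD runs along (−sin 208°, cos 208°); with |KD| = 28.9, D = (34.05, -37.86). Then |HD| = |D − H| = 38.36.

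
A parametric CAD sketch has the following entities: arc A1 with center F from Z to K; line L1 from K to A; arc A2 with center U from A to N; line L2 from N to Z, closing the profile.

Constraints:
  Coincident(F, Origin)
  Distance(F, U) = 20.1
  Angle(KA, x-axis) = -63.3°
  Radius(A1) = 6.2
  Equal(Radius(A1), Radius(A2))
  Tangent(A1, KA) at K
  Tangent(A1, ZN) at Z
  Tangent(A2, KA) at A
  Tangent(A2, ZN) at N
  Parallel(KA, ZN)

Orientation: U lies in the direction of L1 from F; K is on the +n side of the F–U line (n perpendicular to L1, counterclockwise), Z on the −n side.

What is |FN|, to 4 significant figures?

21.03

Tangency of A1 to both parallel lines with radius 6.2 puts K and Z at F ± 6.2·n: K = (5.539, 2.786), Z = (-5.539, -2.786). Equal radii place A and N the same way about U: A = U + 6.2·n = (14.57, -15.17), N = U − 6.2·n = (3.492, -20.74). Then |FN| = |N − F| = 21.03.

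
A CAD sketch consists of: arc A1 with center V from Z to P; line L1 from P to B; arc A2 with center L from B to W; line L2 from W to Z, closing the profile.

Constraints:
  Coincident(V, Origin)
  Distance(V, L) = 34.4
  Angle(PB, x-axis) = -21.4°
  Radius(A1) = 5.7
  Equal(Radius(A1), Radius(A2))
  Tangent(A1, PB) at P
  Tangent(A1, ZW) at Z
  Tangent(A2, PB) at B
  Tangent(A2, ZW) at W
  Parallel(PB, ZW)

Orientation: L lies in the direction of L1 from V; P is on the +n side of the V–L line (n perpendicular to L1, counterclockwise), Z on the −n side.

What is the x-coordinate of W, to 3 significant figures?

29.9

The slot axis is L1's direction at -21.4°, so u = (cos -21.4°, sin -21.4°) = (0.931, -0.365) and n = (−sin -21.4°, cos -21.4°) = (0.365, 0.931). V is at the origin and L lies 34.4 along u from V, so L = 34.4·u = (32.0, -12.6). Tangency of A1 to both parallel lines with radius 5.7 puts P and Z at V ± 5.7·n: P = (2.08, 5.31), Z = (-2.08, -5.31). Equal radii place B and W the same way about L: B = L + 5.7·n = (34.1, -7.24), W = L − 5.7·n = (29.9, -17.9). So W.x = 29.9.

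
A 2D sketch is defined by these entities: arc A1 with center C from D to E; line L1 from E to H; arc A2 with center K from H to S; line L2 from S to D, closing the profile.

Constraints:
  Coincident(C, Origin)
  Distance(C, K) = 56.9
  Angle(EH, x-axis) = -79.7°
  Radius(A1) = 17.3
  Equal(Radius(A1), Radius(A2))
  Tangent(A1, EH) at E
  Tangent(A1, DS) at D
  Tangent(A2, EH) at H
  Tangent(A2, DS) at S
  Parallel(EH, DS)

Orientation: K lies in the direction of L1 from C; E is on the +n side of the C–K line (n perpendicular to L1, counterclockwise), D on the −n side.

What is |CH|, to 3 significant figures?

59.5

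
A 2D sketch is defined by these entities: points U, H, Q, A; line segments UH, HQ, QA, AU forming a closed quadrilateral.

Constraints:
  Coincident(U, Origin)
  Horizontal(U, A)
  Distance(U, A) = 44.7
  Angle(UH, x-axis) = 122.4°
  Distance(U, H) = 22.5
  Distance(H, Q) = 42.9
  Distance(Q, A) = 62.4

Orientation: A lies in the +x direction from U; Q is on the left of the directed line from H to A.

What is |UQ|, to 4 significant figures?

55.34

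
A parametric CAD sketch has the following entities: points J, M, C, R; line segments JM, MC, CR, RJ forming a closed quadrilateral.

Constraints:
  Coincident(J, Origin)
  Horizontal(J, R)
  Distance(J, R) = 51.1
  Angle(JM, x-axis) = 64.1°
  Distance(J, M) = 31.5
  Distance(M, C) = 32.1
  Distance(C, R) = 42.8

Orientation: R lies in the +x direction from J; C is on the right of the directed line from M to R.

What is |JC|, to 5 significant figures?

9.0585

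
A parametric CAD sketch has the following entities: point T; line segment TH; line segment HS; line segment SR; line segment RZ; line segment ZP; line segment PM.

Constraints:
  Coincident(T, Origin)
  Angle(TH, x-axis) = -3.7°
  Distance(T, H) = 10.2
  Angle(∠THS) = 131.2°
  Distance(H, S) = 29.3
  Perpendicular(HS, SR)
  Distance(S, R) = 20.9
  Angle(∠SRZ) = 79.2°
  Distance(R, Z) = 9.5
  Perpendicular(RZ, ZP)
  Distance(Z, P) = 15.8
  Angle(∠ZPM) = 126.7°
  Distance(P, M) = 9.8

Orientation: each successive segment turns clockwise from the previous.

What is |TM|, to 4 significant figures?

39.36

The perpendicularity gives ZP at right angles to RZ, so ZP runs at 26.70°; with |ZP| = 15.8, P = (21.28, -21.04). ∠ZPM = 126.7° gives PM at -26.60° from the x-axis; with |PM| = 9.8, M = (30.04, -25.43). Then |TM| = |M − T| = 39.36.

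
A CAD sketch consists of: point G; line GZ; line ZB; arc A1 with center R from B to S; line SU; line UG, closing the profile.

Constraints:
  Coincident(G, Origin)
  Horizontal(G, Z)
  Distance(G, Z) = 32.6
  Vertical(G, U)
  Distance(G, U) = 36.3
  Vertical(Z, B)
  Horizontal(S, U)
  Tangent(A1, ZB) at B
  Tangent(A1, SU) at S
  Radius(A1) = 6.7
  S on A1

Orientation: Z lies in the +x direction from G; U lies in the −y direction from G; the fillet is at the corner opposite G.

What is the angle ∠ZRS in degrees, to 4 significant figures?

167.2°

The virtual corner opposite G is at (32.60, -36.30). A1 meets ZB tangentially, so RB is at right angles to ZB and tangency of A1 to SU means the radius RS is perpendicular to SU, with radius 6.7, so the center R sits 6.7 in from both sides at R = (25.90, -29.60). That places the tangent points at B = (32.60, -29.60) on ZB and S = (25.90, -36.30) on SU. Then cos ∠ZRS = RZ·RS / (|RZ||RS|), giving 167.2°.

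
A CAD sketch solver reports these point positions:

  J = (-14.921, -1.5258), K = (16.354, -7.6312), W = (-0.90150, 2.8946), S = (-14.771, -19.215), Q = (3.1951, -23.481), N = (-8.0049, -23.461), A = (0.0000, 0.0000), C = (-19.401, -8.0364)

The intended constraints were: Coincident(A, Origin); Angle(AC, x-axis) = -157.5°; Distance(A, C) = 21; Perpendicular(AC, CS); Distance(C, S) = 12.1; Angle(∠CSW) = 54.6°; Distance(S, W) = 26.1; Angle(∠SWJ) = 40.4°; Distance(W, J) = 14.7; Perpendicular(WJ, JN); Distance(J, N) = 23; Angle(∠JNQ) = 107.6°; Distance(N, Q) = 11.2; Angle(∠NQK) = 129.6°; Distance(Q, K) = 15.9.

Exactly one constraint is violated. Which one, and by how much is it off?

Distance(Q, K) = 15.9 — off by 4.70.

A = (0.00, 0.00) ✓; AC at -157.5° ✓; |AC| = 21.00 ✓; ∠(AC, CS) = 90.00° ✓; |CS| = 12.10 ✓; ∠CSW = 54.60° ✓; |SW| = 26.10 ✓; ∠SWJ = 40.40° ✓; |WJ| = 14.70 ✓; ∠(WJ, JN) = 90.00° ✓; |JN| = 23.00 ✓; ∠JNQ = 107.6° ✓; |NQ| = 11.20 ✓; ∠NQK = 129.6° ✓; |QK| = 20.60 ✗.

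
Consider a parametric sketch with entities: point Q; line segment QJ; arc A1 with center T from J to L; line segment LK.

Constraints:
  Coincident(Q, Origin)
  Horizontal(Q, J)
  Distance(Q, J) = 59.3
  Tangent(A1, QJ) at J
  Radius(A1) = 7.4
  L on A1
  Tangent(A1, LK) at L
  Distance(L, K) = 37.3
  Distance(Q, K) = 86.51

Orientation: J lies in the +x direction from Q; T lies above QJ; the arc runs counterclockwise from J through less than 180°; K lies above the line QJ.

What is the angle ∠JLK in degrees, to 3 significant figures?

142°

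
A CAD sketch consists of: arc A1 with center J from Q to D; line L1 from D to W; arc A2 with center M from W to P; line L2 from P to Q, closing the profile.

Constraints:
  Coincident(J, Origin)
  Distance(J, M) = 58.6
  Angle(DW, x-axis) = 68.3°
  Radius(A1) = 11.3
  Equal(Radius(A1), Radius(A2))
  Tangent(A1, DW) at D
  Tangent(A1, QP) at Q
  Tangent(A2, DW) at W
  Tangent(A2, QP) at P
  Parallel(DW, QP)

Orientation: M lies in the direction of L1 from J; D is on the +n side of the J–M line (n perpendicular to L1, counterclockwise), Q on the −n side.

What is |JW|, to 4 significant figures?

59.68

Tangency of A1 to both parallel lines with radius 11.3 puts D and Q at J ± 11.3·n: D = (-10.50, 4.178), Q = (10.50, -4.178). Equal radii place W and P the same way about M: W = M + 11.3·n = (11.17, 58.63), P = M − 11.3·n = (32.17, 50.27). Then |JW| = |W − J| = 59.68.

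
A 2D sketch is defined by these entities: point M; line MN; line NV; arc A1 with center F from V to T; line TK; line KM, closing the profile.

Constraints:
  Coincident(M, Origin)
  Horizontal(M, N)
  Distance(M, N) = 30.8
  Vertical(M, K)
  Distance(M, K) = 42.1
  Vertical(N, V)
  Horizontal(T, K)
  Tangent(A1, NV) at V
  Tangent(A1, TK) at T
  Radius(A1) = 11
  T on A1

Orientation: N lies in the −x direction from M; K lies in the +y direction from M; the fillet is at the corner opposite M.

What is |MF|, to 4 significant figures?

36.87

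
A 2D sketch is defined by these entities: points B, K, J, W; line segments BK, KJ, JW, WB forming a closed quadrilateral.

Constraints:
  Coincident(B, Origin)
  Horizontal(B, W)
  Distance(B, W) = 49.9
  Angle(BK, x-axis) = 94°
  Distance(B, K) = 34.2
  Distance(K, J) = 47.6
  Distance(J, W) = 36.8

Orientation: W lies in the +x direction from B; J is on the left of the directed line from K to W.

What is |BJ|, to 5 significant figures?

58.058

B is at the origin; B and W share the same y with |BW| = 49.9 and W in +x, so W = (49.9, 0). BK runs at 94.0° with |BK| = 34.2, so K = (-2.3857, 34.117). J is determined by |KJ| = 47.6 and |JW| = 36.8 together: it lies at the intersection of circle(K, 47.6) and circle(W, 36.8). With |KW| = 62.432, the foot of the radical line on KW is 38.516 from K and the perpendicular offset is √(47.6² − 38.516²) = 27.969. Taking the left-of-KW solution: J = (45.155, 36.493).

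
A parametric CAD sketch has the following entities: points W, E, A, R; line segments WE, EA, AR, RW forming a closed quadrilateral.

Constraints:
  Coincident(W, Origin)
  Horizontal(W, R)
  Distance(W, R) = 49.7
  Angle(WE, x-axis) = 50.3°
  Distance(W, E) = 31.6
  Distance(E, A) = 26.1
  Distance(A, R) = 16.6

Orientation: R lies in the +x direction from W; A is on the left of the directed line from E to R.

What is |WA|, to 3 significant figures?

47.6

Checks: WE at 50.30° ✓; |EA| = 26.10 ✓; |AR| = 16.60 ✓.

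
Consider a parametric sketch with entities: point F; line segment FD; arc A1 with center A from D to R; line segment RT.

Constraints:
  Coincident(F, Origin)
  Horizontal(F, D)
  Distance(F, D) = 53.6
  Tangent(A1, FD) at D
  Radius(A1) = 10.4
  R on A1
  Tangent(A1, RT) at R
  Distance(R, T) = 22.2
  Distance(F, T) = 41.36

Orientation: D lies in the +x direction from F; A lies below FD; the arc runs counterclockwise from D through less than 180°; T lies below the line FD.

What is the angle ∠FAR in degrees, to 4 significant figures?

19.25°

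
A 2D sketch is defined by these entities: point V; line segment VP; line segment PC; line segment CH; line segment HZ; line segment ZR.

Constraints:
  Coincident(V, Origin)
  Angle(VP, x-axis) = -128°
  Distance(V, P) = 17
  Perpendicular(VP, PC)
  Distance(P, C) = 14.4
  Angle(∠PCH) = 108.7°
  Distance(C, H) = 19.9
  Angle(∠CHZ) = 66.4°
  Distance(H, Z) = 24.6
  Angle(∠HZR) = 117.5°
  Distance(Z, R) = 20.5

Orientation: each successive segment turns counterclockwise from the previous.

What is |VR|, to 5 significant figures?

22.417

V is at the origin; VP runs at -128.0° with length 17.0, so P = (-10.466, -13.396). VP ⟂ PC, so PC runs at -38.000°; with |PC| = 14.4, C = (0.88111, -22.262). ∠PCH = 108.7° gives CH at 33.300° from the x-axis; with |CH| = 19.9, H = (17.514, -11.336). ∠CHZ = 66.4° gives HZ at 146.90° from the x-axis; with |HZ| = 24.6, Z = (-3.0942, 2.0980). ∠HZR = 117.5° gives ZR at -150.60° from the x-axis; with |ZR| = 20.5, R = (-20.954, -7.9656). Then |VR| = |R − V| = 22.417.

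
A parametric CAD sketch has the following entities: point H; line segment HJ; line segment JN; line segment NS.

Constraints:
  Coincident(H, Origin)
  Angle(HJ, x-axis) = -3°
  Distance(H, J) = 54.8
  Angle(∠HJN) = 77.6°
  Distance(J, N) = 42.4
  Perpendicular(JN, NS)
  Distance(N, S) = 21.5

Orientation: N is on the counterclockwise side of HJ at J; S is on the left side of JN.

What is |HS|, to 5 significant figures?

44.314

H is at the origin; HJ runs at -3.0° with length 54.8, so J = 54.8·(cos -3.0°, sin -3.0°) = (54.725, -2.8680). ∠HJN = 77.6°, so JN runs at -3.0° + (180° − 77.6°) = 99.400° from the x-axis; with |JN| = 42.4, N = J + 42.4·(cos 99.400°, sin 99.400°) = (47.800, 38.963). JN is perpendicular to NS; with |NS| = 21.5 on the left of JN, S = N + 21.5·(-0.98657, -0.16333) = (26.589, 35.451). Then |HS| = |S − H| = 44.314.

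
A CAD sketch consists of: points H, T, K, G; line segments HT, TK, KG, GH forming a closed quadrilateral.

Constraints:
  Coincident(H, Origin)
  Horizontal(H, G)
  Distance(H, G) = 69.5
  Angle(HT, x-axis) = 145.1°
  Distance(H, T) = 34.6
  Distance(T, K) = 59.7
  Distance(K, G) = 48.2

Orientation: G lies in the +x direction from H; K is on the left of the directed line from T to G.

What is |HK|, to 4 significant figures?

41.92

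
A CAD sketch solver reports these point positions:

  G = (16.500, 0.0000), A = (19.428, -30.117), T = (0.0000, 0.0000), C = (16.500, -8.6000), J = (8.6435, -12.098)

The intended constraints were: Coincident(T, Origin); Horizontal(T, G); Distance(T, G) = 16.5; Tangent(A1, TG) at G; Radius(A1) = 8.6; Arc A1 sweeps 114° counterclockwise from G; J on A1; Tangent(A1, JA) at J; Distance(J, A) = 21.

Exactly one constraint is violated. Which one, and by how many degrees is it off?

Tangent(A1, JA) at J — off by 6.90°.

T = (0.00, 0.00) ✓; T.y = 0.00, G.y = 0.00 ✓; |TG| = 16.50 ✓; ∠(CG, GT) = 90.00° ✓; |CG| = 8.600 ✓; bearing(C→J) − bearing(C→G) = 114.0° ✓; |CJ| = 8.600 ✓; ∠(CJ, JA) = 83.10° ✗; |JA| = 21.00 ✓.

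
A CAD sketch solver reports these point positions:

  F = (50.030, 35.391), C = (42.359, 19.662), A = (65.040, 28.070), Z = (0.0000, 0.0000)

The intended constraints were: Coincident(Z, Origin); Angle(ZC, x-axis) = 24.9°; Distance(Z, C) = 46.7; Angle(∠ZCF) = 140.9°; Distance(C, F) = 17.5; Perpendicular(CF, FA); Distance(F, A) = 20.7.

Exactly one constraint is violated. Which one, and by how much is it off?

Distance(F, A) = 20.7 — off by 4.00.

Z = (0.00, 0.00) ✓; ZC at 24.90° ✓; |ZC| = 46.70 ✓; ∠ZCF = 140.9° ✓; |CF| = 17.50 ✓; ∠(CF, FA) = 90.00° ✓; |FA| = 16.70 ✗.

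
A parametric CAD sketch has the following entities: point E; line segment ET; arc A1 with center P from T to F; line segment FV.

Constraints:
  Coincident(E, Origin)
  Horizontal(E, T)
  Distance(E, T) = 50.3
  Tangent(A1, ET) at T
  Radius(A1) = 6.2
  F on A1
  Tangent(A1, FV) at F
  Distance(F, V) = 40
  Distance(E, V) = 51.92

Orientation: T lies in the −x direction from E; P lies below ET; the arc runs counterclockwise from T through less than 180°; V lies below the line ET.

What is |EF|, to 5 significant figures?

56.115

Checks: |PF| = 6.200 ✓; ∠(PF, FV) = 90.00° ✓; |FV| = 40.00 ✓; |EV| = 51.92 ✓.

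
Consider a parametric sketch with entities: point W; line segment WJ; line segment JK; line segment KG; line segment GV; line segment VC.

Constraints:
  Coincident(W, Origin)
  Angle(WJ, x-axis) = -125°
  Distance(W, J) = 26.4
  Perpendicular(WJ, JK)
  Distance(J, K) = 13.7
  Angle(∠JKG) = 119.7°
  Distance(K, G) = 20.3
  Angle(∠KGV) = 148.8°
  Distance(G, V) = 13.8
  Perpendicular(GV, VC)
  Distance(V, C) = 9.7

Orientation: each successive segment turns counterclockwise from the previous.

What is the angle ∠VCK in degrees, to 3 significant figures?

91.5°

W is at the origin; WJ runs at -125.0° with length 26.4, so J = (-15.1, -21.6). The perpendicularity gives JK at right angles to WJ, so JK runs at -35.0°; with |JK| = 13.7, K = (-3.92, -29.5). ∠JKG = 119.7° gives KG at 25.3° from the x-axis; with |KG| = 20.3, G = (14.4, -20.8). ∠KGV = 148.8° gives GV at 56.5° from the x-axis; with |GV| = 13.8, V = (22.0, -9.30). GV is perpendicular to VC, so VC runs at 146°; with |VC| = 9.7, C = (14.0, -3.95). Then cos ∠VCK = CV·CK / (|CV||CK|), giving 91.5°.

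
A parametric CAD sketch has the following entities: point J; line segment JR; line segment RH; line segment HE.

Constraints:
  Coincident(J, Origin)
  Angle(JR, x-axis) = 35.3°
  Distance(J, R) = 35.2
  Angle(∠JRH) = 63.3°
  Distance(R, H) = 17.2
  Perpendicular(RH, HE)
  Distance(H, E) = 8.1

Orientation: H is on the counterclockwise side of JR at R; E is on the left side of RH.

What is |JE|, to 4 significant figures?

23.39

∠JRH = 63.3°, so RH runs at 35.3° + (180° − 63.3°) = 152.0° from the x-axis; with |RH| = 17.2, H = R + 17.2·(cos 152.0°, sin 152.0°) = (13.54, 28.42). The perpendicularity gives HE at right angles to RH; with |HE| = 8.1 on the left of RH, E = H + 8.1·(-0.4695, -0.8829) = (9.739, 21.26). Then |JE| = |E − J| = 23.39.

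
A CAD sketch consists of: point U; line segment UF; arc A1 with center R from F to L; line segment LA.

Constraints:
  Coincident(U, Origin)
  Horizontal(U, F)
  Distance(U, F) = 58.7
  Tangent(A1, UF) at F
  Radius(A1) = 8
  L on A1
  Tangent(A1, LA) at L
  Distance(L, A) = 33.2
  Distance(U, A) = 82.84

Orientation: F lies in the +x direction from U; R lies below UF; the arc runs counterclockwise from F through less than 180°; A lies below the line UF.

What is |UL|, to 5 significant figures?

54.021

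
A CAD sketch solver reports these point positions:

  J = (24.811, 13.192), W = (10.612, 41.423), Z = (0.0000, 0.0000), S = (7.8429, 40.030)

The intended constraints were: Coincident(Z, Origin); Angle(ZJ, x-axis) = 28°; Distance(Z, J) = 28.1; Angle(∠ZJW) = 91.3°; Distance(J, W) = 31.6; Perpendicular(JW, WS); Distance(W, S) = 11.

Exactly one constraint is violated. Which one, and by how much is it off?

Distance(W, S) = 11 — off by 7.90.

Z = (0.00, 0.00) ✓; ZJ at 28.00° ✓; |ZJ| = 28.10 ✓; ∠ZJW = 91.30° ✓; |JW| = 31.60 ✓; ∠(JW, WS) = 90.00° ✓; |WS| = 3.100 ✗.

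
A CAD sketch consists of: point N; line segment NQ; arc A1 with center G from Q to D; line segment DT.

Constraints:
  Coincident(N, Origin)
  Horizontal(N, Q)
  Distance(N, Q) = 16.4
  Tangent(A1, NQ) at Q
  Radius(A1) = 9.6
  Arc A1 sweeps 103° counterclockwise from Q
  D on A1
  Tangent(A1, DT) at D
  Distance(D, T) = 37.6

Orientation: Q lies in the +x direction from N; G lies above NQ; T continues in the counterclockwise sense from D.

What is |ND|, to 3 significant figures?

28.3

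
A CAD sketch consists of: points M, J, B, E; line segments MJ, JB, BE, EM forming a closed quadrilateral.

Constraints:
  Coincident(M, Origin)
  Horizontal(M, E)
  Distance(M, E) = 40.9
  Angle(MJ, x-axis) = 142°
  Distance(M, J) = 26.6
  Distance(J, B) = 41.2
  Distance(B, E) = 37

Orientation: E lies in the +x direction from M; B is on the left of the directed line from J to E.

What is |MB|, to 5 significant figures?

34.410

M is at the origin; ME is horizontal with |ME| = 40.9 and E in +x, so E = (40.9, 0). MJ runs at 142.0° with |MJ| = 26.6, so J = (-20.961, 16.377). B is determined by |JB| = 41.2 and |BE| = 37.0 together: it lies at the intersection of circle(J, 41.2) and circle(E, 37.0). With |JE| = 63.992, the foot of the radical line on JE is 34.562 from J and the perpendicular offset is √(41.2² − 34.562²) = 22.425. Taking the left-of-JE solution: B = (18.189, 29.210).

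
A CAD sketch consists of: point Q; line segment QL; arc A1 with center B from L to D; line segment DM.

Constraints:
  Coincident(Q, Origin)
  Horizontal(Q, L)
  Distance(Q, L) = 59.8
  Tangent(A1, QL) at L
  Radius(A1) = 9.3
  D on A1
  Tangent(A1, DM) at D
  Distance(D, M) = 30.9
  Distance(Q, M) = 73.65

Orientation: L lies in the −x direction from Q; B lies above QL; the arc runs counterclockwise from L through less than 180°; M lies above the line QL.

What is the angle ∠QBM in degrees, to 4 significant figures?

100.6°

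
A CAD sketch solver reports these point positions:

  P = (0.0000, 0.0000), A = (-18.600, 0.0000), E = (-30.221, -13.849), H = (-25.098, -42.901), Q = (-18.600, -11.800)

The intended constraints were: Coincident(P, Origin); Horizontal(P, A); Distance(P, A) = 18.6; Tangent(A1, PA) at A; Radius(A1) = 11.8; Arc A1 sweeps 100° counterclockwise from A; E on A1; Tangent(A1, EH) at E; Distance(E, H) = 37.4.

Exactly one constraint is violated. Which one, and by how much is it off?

Distance(E, H) = 37.4 — off by 7.90.

P = (0.00, 0.00) ✓; P.y = 0.00, A.y = 0.00 ✓; |PA| = 18.60 ✓; ∠(QA, AP) = 90.00° ✓; |QA| = 11.80 ✓; bearing(Q→E) − bearing(Q→A) = 100.0° ✓; |QE| = 11.80 ✓; ∠(QE, EH) = 90.00° ✓; |EH| = 29.50 ✗.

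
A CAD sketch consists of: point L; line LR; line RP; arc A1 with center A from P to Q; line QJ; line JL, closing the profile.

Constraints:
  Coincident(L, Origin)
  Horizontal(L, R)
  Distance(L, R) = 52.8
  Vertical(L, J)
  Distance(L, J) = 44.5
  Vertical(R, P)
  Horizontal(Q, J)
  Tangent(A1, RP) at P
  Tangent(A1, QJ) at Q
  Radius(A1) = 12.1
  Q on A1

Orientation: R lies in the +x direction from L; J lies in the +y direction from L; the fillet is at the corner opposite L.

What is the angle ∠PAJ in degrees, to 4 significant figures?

163.4°

The virtual corner opposite L is at (52.80, 44.50). A1 meets RP tangentially, so AP is at right angles to RP and A1 meets QJ tangentially, so AQ is at right angles to QJ, with radius 12.1, so the center A sits 12.1 in from both sides at A = (40.70, 32.40). That places the tangent points at P = (52.80, 32.40) on RP and Q = (40.70, 44.50) on QJ. Then cos ∠PAJ = AP·AJ / (|AP||AJ|), giving 163.4°.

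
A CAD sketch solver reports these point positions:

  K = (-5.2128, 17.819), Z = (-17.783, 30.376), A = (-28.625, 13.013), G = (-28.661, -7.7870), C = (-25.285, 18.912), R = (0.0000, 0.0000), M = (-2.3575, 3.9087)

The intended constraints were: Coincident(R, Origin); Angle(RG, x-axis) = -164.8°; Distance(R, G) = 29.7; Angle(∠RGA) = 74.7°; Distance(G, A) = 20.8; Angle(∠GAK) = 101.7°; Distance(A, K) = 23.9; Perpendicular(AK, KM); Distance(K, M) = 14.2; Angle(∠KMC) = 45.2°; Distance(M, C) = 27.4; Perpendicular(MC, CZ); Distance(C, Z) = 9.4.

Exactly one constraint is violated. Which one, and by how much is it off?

Distance(C, Z) = 9.4 — off by 4.30.

R = (0.00, 0.00) ✓; RG at -164.8° ✓; |RG| = 29.70 ✓; ∠RGA = 74.70° ✓; |GA| = 20.80 ✓; ∠GAK = 101.7° ✓; |AK| = 23.90 ✓; ∠(AK, KM) = 90.00° ✓; |KM| = 14.20 ✓; ∠KMC = 45.20° ✓; |MC| = 27.40 ✓; ∠(MC, CZ) = 90.00° ✓; |CZ| = 13.70 ✗.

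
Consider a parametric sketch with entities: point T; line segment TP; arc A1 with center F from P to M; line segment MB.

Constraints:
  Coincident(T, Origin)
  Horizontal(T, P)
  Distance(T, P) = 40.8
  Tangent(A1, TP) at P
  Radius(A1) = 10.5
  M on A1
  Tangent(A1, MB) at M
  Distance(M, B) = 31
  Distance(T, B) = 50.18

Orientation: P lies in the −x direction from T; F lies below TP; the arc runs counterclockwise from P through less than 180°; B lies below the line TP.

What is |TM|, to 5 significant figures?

51.801

T is at the origin; TP is horizontal with |TP| = 40.8 and P on the −x side, so P = (-40.800, 0.0000). The tangent condition forces FP to be normal to TP, so F = P + (0, -10.5) = (-40.800, -10.500). Since FM ⟂ MB (tangency), |FB| = √(10.5² + 31.0²) = 32.730 regardless of where M sits on A1. So B lies on both circle(T, 50.18) and circle(F, 32.730); the below-TP intersection is B = (-28.929, -41.001). M is the foot of the tangent from B: M = (-48.846, -17.246).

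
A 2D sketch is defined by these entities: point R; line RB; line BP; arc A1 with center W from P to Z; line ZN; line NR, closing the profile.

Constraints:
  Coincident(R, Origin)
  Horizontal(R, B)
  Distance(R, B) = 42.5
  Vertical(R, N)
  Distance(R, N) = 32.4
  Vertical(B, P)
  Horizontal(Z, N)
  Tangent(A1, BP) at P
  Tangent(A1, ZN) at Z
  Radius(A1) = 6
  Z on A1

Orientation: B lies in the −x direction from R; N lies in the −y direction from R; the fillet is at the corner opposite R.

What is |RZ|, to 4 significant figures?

48.81

The virtual corner opposite R is at (-42.50, -32.40). Tangency of A1 to BP means the radius WP is perpendicular to BP and the tangent condition forces WZ to be normal to ZN, with radius 6.0, so the center W sits 6.0 in from both sides at W = (-36.50, -26.40). That places the tangent points at P = (-42.50, -26.40) on BP and Z = (-36.50, -32.40) on ZN. Then |RZ| = |Z − R| = 48.81.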